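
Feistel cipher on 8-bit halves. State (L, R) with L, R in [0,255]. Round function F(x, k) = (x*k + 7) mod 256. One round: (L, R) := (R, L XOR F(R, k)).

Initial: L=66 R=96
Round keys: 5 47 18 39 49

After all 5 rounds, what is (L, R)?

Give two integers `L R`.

Round 1 (k=5): L=96 R=165
Round 2 (k=47): L=165 R=50
Round 3 (k=18): L=50 R=46
Round 4 (k=39): L=46 R=59
Round 5 (k=49): L=59 R=124

Answer: 59 124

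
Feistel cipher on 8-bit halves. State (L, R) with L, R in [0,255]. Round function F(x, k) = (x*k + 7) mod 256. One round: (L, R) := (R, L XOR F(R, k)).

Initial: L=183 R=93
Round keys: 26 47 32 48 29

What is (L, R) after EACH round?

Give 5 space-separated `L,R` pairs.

Round 1 (k=26): L=93 R=206
Round 2 (k=47): L=206 R=132
Round 3 (k=32): L=132 R=73
Round 4 (k=48): L=73 R=51
Round 5 (k=29): L=51 R=135

Answer: 93,206 206,132 132,73 73,51 51,135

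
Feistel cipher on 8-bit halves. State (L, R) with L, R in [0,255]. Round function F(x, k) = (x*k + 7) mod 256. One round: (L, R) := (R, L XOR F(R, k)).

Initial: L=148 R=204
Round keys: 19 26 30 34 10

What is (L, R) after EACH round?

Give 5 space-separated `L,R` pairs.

Answer: 204,191 191,161 161,90 90,90 90,209

Derivation:
Round 1 (k=19): L=204 R=191
Round 2 (k=26): L=191 R=161
Round 3 (k=30): L=161 R=90
Round 4 (k=34): L=90 R=90
Round 5 (k=10): L=90 R=209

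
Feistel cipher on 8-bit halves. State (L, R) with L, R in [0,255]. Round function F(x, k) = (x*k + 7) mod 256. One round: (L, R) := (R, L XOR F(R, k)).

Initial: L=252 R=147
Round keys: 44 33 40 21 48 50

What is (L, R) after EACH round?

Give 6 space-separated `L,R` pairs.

Answer: 147,183 183,13 13,184 184,18 18,223 223,135

Derivation:
Round 1 (k=44): L=147 R=183
Round 2 (k=33): L=183 R=13
Round 3 (k=40): L=13 R=184
Round 4 (k=21): L=184 R=18
Round 5 (k=48): L=18 R=223
Round 6 (k=50): L=223 R=135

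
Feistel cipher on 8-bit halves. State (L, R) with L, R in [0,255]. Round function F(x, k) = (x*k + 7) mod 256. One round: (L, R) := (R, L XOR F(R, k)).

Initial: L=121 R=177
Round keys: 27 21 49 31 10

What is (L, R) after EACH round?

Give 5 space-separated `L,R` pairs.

Round 1 (k=27): L=177 R=203
Round 2 (k=21): L=203 R=31
Round 3 (k=49): L=31 R=61
Round 4 (k=31): L=61 R=117
Round 5 (k=10): L=117 R=164

Answer: 177,203 203,31 31,61 61,117 117,164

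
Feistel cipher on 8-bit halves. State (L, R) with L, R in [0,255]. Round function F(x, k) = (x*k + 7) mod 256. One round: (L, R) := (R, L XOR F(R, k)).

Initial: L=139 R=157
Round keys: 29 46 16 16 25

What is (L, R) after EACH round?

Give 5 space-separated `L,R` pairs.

Answer: 157,91 91,252 252,156 156,59 59,86

Derivation:
Round 1 (k=29): L=157 R=91
Round 2 (k=46): L=91 R=252
Round 3 (k=16): L=252 R=156
Round 4 (k=16): L=156 R=59
Round 5 (k=25): L=59 R=86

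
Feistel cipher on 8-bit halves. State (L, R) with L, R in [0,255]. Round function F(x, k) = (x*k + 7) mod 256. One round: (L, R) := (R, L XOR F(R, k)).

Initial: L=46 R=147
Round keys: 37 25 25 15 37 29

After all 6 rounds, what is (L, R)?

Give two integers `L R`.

Round 1 (k=37): L=147 R=104
Round 2 (k=25): L=104 R=188
Round 3 (k=25): L=188 R=11
Round 4 (k=15): L=11 R=16
Round 5 (k=37): L=16 R=92
Round 6 (k=29): L=92 R=99

Answer: 92 99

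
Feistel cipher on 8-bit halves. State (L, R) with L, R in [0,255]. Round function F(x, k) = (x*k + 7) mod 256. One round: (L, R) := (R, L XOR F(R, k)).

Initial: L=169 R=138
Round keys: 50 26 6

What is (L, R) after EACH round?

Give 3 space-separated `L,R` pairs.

Round 1 (k=50): L=138 R=82
Round 2 (k=26): L=82 R=209
Round 3 (k=6): L=209 R=191

Answer: 138,82 82,209 209,191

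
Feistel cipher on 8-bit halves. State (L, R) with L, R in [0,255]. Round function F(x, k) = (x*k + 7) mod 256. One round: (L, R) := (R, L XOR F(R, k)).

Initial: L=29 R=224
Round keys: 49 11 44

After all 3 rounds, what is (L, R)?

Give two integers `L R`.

Answer: 37 153

Derivation:
Round 1 (k=49): L=224 R=250
Round 2 (k=11): L=250 R=37
Round 3 (k=44): L=37 R=153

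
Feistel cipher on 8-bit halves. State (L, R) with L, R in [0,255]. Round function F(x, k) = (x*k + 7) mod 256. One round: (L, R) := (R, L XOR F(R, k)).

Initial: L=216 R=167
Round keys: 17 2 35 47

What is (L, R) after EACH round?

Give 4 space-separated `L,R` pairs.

Answer: 167,198 198,52 52,229 229,38

Derivation:
Round 1 (k=17): L=167 R=198
Round 2 (k=2): L=198 R=52
Round 3 (k=35): L=52 R=229
Round 4 (k=47): L=229 R=38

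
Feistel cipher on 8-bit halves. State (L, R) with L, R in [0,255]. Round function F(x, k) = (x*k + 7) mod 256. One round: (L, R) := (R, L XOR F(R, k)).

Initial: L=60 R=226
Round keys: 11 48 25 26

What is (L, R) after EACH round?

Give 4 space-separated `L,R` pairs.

Round 1 (k=11): L=226 R=129
Round 2 (k=48): L=129 R=213
Round 3 (k=25): L=213 R=85
Round 4 (k=26): L=85 R=124

Answer: 226,129 129,213 213,85 85,124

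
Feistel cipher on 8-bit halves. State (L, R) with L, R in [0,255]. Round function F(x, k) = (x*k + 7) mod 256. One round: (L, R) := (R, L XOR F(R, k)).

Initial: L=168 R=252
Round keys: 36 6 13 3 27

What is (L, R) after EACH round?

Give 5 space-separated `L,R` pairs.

Round 1 (k=36): L=252 R=223
Round 2 (k=6): L=223 R=189
Round 3 (k=13): L=189 R=127
Round 4 (k=3): L=127 R=57
Round 5 (k=27): L=57 R=117

Answer: 252,223 223,189 189,127 127,57 57,117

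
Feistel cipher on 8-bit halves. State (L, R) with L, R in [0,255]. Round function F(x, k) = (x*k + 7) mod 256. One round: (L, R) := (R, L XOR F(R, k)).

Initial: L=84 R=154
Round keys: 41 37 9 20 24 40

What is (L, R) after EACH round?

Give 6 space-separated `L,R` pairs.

Round 1 (k=41): L=154 R=229
Round 2 (k=37): L=229 R=186
Round 3 (k=9): L=186 R=116
Round 4 (k=20): L=116 R=173
Round 5 (k=24): L=173 R=75
Round 6 (k=40): L=75 R=18

Answer: 154,229 229,186 186,116 116,173 173,75 75,18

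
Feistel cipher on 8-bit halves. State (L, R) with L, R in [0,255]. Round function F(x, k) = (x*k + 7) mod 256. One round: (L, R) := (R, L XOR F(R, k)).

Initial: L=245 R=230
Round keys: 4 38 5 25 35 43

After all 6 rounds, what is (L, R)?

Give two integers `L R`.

Answer: 185 158

Derivation:
Round 1 (k=4): L=230 R=106
Round 2 (k=38): L=106 R=37
Round 3 (k=5): L=37 R=170
Round 4 (k=25): L=170 R=132
Round 5 (k=35): L=132 R=185
Round 6 (k=43): L=185 R=158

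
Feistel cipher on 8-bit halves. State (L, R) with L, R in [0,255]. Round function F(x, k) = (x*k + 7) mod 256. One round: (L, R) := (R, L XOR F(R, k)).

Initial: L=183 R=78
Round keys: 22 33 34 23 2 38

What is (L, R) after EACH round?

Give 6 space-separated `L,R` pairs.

Answer: 78,12 12,221 221,109 109,15 15,72 72,184

Derivation:
Round 1 (k=22): L=78 R=12
Round 2 (k=33): L=12 R=221
Round 3 (k=34): L=221 R=109
Round 4 (k=23): L=109 R=15
Round 5 (k=2): L=15 R=72
Round 6 (k=38): L=72 R=184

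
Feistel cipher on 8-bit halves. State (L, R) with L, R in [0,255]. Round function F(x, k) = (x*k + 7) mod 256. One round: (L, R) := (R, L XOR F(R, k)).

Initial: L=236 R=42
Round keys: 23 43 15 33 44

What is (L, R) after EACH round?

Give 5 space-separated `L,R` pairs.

Round 1 (k=23): L=42 R=33
Round 2 (k=43): L=33 R=184
Round 3 (k=15): L=184 R=238
Round 4 (k=33): L=238 R=13
Round 5 (k=44): L=13 R=173

Answer: 42,33 33,184 184,238 238,13 13,173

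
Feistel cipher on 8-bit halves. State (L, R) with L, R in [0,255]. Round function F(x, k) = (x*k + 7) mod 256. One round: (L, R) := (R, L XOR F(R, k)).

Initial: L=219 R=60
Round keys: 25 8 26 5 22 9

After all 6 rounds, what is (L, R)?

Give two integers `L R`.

Answer: 116 88

Derivation:
Round 1 (k=25): L=60 R=56
Round 2 (k=8): L=56 R=251
Round 3 (k=26): L=251 R=189
Round 4 (k=5): L=189 R=67
Round 5 (k=22): L=67 R=116
Round 6 (k=9): L=116 R=88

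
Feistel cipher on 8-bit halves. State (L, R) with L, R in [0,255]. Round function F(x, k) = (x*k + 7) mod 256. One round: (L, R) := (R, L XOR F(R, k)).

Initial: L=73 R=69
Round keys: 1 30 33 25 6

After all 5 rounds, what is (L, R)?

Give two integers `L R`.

Round 1 (k=1): L=69 R=5
Round 2 (k=30): L=5 R=216
Round 3 (k=33): L=216 R=218
Round 4 (k=25): L=218 R=137
Round 5 (k=6): L=137 R=231

Answer: 137 231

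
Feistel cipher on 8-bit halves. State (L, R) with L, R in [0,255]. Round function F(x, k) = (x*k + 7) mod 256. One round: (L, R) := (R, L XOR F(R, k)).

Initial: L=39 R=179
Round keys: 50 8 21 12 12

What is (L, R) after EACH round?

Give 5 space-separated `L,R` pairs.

Round 1 (k=50): L=179 R=218
Round 2 (k=8): L=218 R=100
Round 3 (k=21): L=100 R=225
Round 4 (k=12): L=225 R=247
Round 5 (k=12): L=247 R=122

Answer: 179,218 218,100 100,225 225,247 247,122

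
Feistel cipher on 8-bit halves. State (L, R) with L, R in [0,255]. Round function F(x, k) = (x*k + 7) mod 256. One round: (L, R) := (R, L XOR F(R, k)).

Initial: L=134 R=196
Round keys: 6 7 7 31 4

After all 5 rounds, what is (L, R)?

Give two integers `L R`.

Round 1 (k=6): L=196 R=25
Round 2 (k=7): L=25 R=114
Round 3 (k=7): L=114 R=60
Round 4 (k=31): L=60 R=57
Round 5 (k=4): L=57 R=215

Answer: 57 215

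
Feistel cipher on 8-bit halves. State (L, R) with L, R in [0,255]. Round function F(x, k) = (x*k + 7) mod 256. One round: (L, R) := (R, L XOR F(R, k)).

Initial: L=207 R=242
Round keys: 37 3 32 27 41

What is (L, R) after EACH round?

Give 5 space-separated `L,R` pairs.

Round 1 (k=37): L=242 R=206
Round 2 (k=3): L=206 R=131
Round 3 (k=32): L=131 R=169
Round 4 (k=27): L=169 R=89
Round 5 (k=41): L=89 R=225

Answer: 242,206 206,131 131,169 169,89 89,225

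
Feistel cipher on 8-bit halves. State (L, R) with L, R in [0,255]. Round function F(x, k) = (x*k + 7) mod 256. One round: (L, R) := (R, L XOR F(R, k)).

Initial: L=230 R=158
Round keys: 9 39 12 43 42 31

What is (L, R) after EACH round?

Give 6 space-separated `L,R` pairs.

Round 1 (k=9): L=158 R=115
Round 2 (k=39): L=115 R=18
Round 3 (k=12): L=18 R=172
Round 4 (k=43): L=172 R=249
Round 5 (k=42): L=249 R=77
Round 6 (k=31): L=77 R=163

Answer: 158,115 115,18 18,172 172,249 249,77 77,163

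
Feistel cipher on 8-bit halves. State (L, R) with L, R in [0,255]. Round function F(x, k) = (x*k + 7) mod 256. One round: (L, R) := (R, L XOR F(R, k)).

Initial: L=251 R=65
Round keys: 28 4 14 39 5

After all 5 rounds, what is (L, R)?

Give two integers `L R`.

Round 1 (k=28): L=65 R=216
Round 2 (k=4): L=216 R=38
Round 3 (k=14): L=38 R=195
Round 4 (k=39): L=195 R=154
Round 5 (k=5): L=154 R=202

Answer: 154 202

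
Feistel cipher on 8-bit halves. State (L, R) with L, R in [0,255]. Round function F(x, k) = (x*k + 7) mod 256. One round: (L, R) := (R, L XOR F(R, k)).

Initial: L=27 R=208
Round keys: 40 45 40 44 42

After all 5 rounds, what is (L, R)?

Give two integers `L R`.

Answer: 168 116

Derivation:
Round 1 (k=40): L=208 R=156
Round 2 (k=45): L=156 R=163
Round 3 (k=40): L=163 R=227
Round 4 (k=44): L=227 R=168
Round 5 (k=42): L=168 R=116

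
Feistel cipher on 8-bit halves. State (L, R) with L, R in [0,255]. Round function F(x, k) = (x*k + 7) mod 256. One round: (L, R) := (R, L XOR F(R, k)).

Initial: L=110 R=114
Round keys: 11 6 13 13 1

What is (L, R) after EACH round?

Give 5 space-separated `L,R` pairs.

Answer: 114,131 131,107 107,245 245,19 19,239

Derivation:
Round 1 (k=11): L=114 R=131
Round 2 (k=6): L=131 R=107
Round 3 (k=13): L=107 R=245
Round 4 (k=13): L=245 R=19
Round 5 (k=1): L=19 R=239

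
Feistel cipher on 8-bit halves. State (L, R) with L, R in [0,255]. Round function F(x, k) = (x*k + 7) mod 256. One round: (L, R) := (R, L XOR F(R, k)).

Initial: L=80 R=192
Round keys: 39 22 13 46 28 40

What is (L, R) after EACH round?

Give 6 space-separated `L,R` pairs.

Answer: 192,23 23,193 193,195 195,208 208,4 4,119

Derivation:
Round 1 (k=39): L=192 R=23
Round 2 (k=22): L=23 R=193
Round 3 (k=13): L=193 R=195
Round 4 (k=46): L=195 R=208
Round 5 (k=28): L=208 R=4
Round 6 (k=40): L=4 R=119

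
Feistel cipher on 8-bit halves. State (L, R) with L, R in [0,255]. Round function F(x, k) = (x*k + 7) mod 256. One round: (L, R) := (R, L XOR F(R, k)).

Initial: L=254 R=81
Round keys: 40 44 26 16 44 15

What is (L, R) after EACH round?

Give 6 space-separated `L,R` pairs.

Round 1 (k=40): L=81 R=81
Round 2 (k=44): L=81 R=162
Round 3 (k=26): L=162 R=42
Round 4 (k=16): L=42 R=5
Round 5 (k=44): L=5 R=201
Round 6 (k=15): L=201 R=203

Answer: 81,81 81,162 162,42 42,5 5,201 201,203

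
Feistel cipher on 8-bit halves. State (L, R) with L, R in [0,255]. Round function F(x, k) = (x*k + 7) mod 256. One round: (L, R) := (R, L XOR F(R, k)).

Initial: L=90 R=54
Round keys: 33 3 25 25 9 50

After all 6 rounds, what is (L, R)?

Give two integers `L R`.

Round 1 (k=33): L=54 R=167
Round 2 (k=3): L=167 R=202
Round 3 (k=25): L=202 R=102
Round 4 (k=25): L=102 R=55
Round 5 (k=9): L=55 R=144
Round 6 (k=50): L=144 R=16

Answer: 144 16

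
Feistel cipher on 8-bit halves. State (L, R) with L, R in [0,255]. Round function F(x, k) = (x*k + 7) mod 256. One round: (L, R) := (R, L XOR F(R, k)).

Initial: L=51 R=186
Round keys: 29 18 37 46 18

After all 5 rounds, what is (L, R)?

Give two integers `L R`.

Answer: 218 29

Derivation:
Round 1 (k=29): L=186 R=42
Round 2 (k=18): L=42 R=65
Round 3 (k=37): L=65 R=70
Round 4 (k=46): L=70 R=218
Round 5 (k=18): L=218 R=29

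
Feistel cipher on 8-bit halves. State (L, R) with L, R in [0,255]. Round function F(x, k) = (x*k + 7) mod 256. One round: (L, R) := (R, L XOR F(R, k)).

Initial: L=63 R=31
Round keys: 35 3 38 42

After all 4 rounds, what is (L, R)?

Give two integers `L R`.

Answer: 42 140

Derivation:
Round 1 (k=35): L=31 R=123
Round 2 (k=3): L=123 R=103
Round 3 (k=38): L=103 R=42
Round 4 (k=42): L=42 R=140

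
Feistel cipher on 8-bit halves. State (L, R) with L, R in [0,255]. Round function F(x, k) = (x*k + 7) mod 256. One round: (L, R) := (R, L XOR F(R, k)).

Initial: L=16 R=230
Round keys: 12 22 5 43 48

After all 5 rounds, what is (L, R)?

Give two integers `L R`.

Round 1 (k=12): L=230 R=223
Round 2 (k=22): L=223 R=215
Round 3 (k=5): L=215 R=229
Round 4 (k=43): L=229 R=169
Round 5 (k=48): L=169 R=82

Answer: 169 82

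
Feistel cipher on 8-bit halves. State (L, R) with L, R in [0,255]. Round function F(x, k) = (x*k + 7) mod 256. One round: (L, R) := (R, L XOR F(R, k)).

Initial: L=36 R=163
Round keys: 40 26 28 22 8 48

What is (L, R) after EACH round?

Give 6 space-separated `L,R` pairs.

Round 1 (k=40): L=163 R=91
Round 2 (k=26): L=91 R=230
Round 3 (k=28): L=230 R=116
Round 4 (k=22): L=116 R=25
Round 5 (k=8): L=25 R=187
Round 6 (k=48): L=187 R=14

Answer: 163,91 91,230 230,116 116,25 25,187 187,14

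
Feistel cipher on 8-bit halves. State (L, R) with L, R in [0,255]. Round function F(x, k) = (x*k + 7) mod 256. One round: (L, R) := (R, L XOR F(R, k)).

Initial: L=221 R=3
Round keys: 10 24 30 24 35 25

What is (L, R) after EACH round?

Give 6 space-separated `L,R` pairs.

Round 1 (k=10): L=3 R=248
Round 2 (k=24): L=248 R=68
Round 3 (k=30): L=68 R=7
Round 4 (k=24): L=7 R=235
Round 5 (k=35): L=235 R=47
Round 6 (k=25): L=47 R=117

Answer: 3,248 248,68 68,7 7,235 235,47 47,117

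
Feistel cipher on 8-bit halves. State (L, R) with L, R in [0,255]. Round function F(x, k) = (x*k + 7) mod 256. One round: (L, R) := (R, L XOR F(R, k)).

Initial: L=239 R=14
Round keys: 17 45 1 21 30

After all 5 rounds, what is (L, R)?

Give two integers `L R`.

Answer: 76 107

Derivation:
Round 1 (k=17): L=14 R=26
Round 2 (k=45): L=26 R=151
Round 3 (k=1): L=151 R=132
Round 4 (k=21): L=132 R=76
Round 5 (k=30): L=76 R=107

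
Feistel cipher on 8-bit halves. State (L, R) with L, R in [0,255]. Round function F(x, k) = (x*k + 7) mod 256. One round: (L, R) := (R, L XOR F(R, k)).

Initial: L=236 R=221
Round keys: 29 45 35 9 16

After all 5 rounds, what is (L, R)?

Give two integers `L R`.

Answer: 114 170

Derivation:
Round 1 (k=29): L=221 R=252
Round 2 (k=45): L=252 R=142
Round 3 (k=35): L=142 R=141
Round 4 (k=9): L=141 R=114
Round 5 (k=16): L=114 R=170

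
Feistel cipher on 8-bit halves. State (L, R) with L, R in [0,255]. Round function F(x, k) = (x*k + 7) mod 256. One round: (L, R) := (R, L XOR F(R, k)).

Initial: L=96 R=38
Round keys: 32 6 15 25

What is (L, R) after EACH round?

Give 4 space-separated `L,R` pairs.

Round 1 (k=32): L=38 R=167
Round 2 (k=6): L=167 R=215
Round 3 (k=15): L=215 R=7
Round 4 (k=25): L=7 R=97

Answer: 38,167 167,215 215,7 7,97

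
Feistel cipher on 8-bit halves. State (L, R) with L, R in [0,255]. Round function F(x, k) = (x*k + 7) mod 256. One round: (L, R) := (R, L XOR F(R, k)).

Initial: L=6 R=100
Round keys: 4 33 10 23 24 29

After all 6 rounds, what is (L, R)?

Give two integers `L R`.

Answer: 241 193

Derivation:
Round 1 (k=4): L=100 R=145
Round 2 (k=33): L=145 R=220
Round 3 (k=10): L=220 R=14
Round 4 (k=23): L=14 R=149
Round 5 (k=24): L=149 R=241
Round 6 (k=29): L=241 R=193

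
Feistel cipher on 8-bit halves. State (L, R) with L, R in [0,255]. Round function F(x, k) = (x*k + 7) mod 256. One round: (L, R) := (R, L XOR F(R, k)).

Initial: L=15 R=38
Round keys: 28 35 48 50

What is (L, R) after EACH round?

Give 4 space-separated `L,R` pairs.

Answer: 38,32 32,65 65,23 23,196

Derivation:
Round 1 (k=28): L=38 R=32
Round 2 (k=35): L=32 R=65
Round 3 (k=48): L=65 R=23
Round 4 (k=50): L=23 R=196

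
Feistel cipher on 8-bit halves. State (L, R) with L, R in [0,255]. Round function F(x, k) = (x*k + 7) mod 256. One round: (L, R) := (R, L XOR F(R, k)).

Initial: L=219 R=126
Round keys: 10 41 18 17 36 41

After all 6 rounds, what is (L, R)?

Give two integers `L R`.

Round 1 (k=10): L=126 R=40
Round 2 (k=41): L=40 R=17
Round 3 (k=18): L=17 R=17
Round 4 (k=17): L=17 R=57
Round 5 (k=36): L=57 R=26
Round 6 (k=41): L=26 R=8

Answer: 26 8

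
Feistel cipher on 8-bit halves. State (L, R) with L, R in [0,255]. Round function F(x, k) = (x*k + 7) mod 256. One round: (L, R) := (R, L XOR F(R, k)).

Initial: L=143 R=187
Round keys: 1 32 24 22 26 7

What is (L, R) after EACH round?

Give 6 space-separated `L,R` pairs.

Round 1 (k=1): L=187 R=77
Round 2 (k=32): L=77 R=28
Round 3 (k=24): L=28 R=234
Round 4 (k=22): L=234 R=63
Round 5 (k=26): L=63 R=135
Round 6 (k=7): L=135 R=135

Answer: 187,77 77,28 28,234 234,63 63,135 135,135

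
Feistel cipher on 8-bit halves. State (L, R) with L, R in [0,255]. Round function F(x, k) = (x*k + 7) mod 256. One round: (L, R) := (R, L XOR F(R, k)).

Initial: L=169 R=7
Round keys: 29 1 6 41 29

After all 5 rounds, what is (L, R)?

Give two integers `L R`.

Answer: 144 9

Derivation:
Round 1 (k=29): L=7 R=123
Round 2 (k=1): L=123 R=133
Round 3 (k=6): L=133 R=94
Round 4 (k=41): L=94 R=144
Round 5 (k=29): L=144 R=9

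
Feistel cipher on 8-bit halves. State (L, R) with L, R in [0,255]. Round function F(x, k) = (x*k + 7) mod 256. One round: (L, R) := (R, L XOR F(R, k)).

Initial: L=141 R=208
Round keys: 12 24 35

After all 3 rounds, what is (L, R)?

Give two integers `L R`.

Round 1 (k=12): L=208 R=74
Round 2 (k=24): L=74 R=39
Round 3 (k=35): L=39 R=22

Answer: 39 22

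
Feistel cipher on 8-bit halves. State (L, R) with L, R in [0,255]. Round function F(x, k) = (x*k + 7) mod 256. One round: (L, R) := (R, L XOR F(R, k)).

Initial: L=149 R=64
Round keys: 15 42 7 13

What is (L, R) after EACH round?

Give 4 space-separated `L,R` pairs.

Answer: 64,82 82,59 59,246 246,190

Derivation:
Round 1 (k=15): L=64 R=82
Round 2 (k=42): L=82 R=59
Round 3 (k=7): L=59 R=246
Round 4 (k=13): L=246 R=190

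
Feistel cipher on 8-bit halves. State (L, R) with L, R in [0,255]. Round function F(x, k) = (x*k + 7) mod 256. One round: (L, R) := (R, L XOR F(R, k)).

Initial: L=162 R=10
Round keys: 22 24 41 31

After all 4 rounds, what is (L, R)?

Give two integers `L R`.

Answer: 37 151

Derivation:
Round 1 (k=22): L=10 R=65
Round 2 (k=24): L=65 R=21
Round 3 (k=41): L=21 R=37
Round 4 (k=31): L=37 R=151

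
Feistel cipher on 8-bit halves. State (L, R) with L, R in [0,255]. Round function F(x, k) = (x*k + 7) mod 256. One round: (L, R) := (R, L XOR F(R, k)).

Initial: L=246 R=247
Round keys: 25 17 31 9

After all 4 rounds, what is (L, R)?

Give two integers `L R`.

Answer: 55 214

Derivation:
Round 1 (k=25): L=247 R=208
Round 2 (k=17): L=208 R=32
Round 3 (k=31): L=32 R=55
Round 4 (k=9): L=55 R=214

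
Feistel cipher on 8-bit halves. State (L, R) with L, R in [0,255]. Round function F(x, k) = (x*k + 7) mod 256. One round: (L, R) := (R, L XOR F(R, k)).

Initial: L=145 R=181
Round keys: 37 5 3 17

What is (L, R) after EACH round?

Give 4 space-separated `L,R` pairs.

Round 1 (k=37): L=181 R=161
Round 2 (k=5): L=161 R=153
Round 3 (k=3): L=153 R=115
Round 4 (k=17): L=115 R=51

Answer: 181,161 161,153 153,115 115,51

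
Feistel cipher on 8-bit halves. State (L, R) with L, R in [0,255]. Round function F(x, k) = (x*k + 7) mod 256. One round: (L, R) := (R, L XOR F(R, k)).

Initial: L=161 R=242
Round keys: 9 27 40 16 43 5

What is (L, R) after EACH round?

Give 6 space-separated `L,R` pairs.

Round 1 (k=9): L=242 R=40
Round 2 (k=27): L=40 R=205
Round 3 (k=40): L=205 R=39
Round 4 (k=16): L=39 R=186
Round 5 (k=43): L=186 R=98
Round 6 (k=5): L=98 R=75

Answer: 242,40 40,205 205,39 39,186 186,98 98,75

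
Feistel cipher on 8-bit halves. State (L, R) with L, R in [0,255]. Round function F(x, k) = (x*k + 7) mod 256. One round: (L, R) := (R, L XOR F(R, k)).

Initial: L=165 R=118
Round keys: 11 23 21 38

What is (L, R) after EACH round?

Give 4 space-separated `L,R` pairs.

Answer: 118,188 188,157 157,84 84,226

Derivation:
Round 1 (k=11): L=118 R=188
Round 2 (k=23): L=188 R=157
Round 3 (k=21): L=157 R=84
Round 4 (k=38): L=84 R=226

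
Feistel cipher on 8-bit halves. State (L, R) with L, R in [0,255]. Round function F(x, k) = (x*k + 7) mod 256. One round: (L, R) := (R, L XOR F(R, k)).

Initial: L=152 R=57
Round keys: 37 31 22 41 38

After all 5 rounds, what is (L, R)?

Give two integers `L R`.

Answer: 60 160

Derivation:
Round 1 (k=37): L=57 R=220
Round 2 (k=31): L=220 R=146
Round 3 (k=22): L=146 R=79
Round 4 (k=41): L=79 R=60
Round 5 (k=38): L=60 R=160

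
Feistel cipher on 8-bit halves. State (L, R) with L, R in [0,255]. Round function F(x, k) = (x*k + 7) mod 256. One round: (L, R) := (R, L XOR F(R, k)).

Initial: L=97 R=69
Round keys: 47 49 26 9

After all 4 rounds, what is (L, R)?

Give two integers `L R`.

Answer: 30 58

Derivation:
Round 1 (k=47): L=69 R=211
Round 2 (k=49): L=211 R=47
Round 3 (k=26): L=47 R=30
Round 4 (k=9): L=30 R=58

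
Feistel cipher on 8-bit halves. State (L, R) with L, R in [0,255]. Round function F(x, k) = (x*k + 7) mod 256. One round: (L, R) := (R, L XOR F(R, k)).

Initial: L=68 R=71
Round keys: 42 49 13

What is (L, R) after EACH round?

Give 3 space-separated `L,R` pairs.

Round 1 (k=42): L=71 R=233
Round 2 (k=49): L=233 R=231
Round 3 (k=13): L=231 R=43

Answer: 71,233 233,231 231,43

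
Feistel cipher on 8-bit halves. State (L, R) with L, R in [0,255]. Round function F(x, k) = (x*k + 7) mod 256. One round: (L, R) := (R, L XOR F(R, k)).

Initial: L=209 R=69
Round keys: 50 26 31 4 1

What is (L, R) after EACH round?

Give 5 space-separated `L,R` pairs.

Round 1 (k=50): L=69 R=80
Round 2 (k=26): L=80 R=98
Round 3 (k=31): L=98 R=181
Round 4 (k=4): L=181 R=185
Round 5 (k=1): L=185 R=117

Answer: 69,80 80,98 98,181 181,185 185,117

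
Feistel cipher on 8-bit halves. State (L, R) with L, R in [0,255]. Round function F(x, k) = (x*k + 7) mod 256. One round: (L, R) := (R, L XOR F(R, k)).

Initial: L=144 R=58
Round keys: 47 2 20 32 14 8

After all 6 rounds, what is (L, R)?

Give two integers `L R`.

Answer: 81 243

Derivation:
Round 1 (k=47): L=58 R=61
Round 2 (k=2): L=61 R=187
Round 3 (k=20): L=187 R=158
Round 4 (k=32): L=158 R=124
Round 5 (k=14): L=124 R=81
Round 6 (k=8): L=81 R=243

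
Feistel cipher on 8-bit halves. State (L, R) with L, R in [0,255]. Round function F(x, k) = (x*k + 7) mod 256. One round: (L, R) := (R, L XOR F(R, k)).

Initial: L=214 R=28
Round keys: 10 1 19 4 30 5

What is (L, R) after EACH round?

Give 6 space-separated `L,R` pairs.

Answer: 28,201 201,204 204,226 226,67 67,3 3,85

Derivation:
Round 1 (k=10): L=28 R=201
Round 2 (k=1): L=201 R=204
Round 3 (k=19): L=204 R=226
Round 4 (k=4): L=226 R=67
Round 5 (k=30): L=67 R=3
Round 6 (k=5): L=3 R=85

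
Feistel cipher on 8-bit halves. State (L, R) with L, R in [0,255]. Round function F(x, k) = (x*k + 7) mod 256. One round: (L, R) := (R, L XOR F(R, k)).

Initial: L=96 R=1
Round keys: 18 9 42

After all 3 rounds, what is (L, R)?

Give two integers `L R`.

Answer: 73 120

Derivation:
Round 1 (k=18): L=1 R=121
Round 2 (k=9): L=121 R=73
Round 3 (k=42): L=73 R=120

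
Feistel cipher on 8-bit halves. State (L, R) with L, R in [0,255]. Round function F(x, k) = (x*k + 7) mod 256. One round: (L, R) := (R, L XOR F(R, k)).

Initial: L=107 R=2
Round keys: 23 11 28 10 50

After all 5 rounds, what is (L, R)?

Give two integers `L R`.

Answer: 170 126

Derivation:
Round 1 (k=23): L=2 R=94
Round 2 (k=11): L=94 R=19
Round 3 (k=28): L=19 R=69
Round 4 (k=10): L=69 R=170
Round 5 (k=50): L=170 R=126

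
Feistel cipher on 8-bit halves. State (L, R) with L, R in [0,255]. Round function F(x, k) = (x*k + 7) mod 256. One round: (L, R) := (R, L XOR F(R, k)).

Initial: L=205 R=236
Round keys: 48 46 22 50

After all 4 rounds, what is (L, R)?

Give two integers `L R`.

Round 1 (k=48): L=236 R=138
Round 2 (k=46): L=138 R=63
Round 3 (k=22): L=63 R=251
Round 4 (k=50): L=251 R=50

Answer: 251 50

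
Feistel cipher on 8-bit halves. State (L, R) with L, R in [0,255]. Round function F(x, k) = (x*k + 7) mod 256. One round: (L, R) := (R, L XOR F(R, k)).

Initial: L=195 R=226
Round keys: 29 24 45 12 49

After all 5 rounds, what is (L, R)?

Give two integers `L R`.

Answer: 234 203

Derivation:
Round 1 (k=29): L=226 R=98
Round 2 (k=24): L=98 R=213
Round 3 (k=45): L=213 R=26
Round 4 (k=12): L=26 R=234
Round 5 (k=49): L=234 R=203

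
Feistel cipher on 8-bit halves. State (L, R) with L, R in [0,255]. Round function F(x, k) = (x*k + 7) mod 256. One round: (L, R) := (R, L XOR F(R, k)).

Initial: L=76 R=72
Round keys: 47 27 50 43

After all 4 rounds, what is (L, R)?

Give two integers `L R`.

Answer: 180 35

Derivation:
Round 1 (k=47): L=72 R=115
Round 2 (k=27): L=115 R=96
Round 3 (k=50): L=96 R=180
Round 4 (k=43): L=180 R=35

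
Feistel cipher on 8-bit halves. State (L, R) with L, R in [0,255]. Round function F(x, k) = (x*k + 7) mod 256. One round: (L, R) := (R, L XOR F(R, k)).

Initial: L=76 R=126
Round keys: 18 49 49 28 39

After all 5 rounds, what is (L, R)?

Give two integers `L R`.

Answer: 63 112

Derivation:
Round 1 (k=18): L=126 R=175
Round 2 (k=49): L=175 R=248
Round 3 (k=49): L=248 R=208
Round 4 (k=28): L=208 R=63
Round 5 (k=39): L=63 R=112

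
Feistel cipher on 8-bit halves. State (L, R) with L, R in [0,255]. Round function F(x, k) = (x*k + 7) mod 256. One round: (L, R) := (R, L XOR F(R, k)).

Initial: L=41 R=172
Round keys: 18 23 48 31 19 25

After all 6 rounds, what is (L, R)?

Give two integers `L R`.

Answer: 249 243

Derivation:
Round 1 (k=18): L=172 R=54
Round 2 (k=23): L=54 R=77
Round 3 (k=48): L=77 R=65
Round 4 (k=31): L=65 R=171
Round 5 (k=19): L=171 R=249
Round 6 (k=25): L=249 R=243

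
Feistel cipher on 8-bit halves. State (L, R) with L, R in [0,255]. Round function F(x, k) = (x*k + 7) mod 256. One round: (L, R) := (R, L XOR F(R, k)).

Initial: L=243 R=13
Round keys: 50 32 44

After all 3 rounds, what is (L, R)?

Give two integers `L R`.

Answer: 74 221

Derivation:
Round 1 (k=50): L=13 R=98
Round 2 (k=32): L=98 R=74
Round 3 (k=44): L=74 R=221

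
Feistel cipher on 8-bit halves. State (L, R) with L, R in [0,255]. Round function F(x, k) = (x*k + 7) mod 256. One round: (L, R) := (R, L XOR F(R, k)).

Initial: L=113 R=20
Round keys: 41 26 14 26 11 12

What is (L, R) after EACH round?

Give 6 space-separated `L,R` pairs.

Answer: 20,74 74,159 159,243 243,42 42,38 38,229

Derivation:
Round 1 (k=41): L=20 R=74
Round 2 (k=26): L=74 R=159
Round 3 (k=14): L=159 R=243
Round 4 (k=26): L=243 R=42
Round 5 (k=11): L=42 R=38
Round 6 (k=12): L=38 R=229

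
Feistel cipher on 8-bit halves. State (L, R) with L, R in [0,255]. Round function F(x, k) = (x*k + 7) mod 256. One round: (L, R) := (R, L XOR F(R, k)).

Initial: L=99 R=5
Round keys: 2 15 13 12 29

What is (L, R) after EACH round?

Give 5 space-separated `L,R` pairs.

Round 1 (k=2): L=5 R=114
Round 2 (k=15): L=114 R=176
Round 3 (k=13): L=176 R=133
Round 4 (k=12): L=133 R=243
Round 5 (k=29): L=243 R=11

Answer: 5,114 114,176 176,133 133,243 243,11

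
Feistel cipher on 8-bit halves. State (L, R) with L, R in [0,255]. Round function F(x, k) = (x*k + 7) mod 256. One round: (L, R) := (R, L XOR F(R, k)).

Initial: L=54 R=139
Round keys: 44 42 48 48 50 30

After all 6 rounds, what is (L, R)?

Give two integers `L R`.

Answer: 251 84

Derivation:
Round 1 (k=44): L=139 R=221
Round 2 (k=42): L=221 R=194
Round 3 (k=48): L=194 R=186
Round 4 (k=48): L=186 R=37
Round 5 (k=50): L=37 R=251
Round 6 (k=30): L=251 R=84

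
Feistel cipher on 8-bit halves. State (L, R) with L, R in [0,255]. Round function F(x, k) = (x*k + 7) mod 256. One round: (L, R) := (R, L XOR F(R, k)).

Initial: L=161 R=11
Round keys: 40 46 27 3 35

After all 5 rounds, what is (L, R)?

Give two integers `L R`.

Round 1 (k=40): L=11 R=30
Round 2 (k=46): L=30 R=96
Round 3 (k=27): L=96 R=57
Round 4 (k=3): L=57 R=210
Round 5 (k=35): L=210 R=132

Answer: 210 132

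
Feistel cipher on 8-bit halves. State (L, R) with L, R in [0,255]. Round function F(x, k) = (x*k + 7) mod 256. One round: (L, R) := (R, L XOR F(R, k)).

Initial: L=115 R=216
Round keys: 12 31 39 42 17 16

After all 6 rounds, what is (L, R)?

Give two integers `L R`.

Round 1 (k=12): L=216 R=84
Round 2 (k=31): L=84 R=235
Round 3 (k=39): L=235 R=128
Round 4 (k=42): L=128 R=236
Round 5 (k=17): L=236 R=51
Round 6 (k=16): L=51 R=219

Answer: 51 219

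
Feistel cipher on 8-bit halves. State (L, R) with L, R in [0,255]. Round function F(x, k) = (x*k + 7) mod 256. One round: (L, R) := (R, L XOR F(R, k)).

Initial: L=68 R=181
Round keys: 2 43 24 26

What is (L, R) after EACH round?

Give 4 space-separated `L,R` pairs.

Answer: 181,53 53,91 91,186 186,176

Derivation:
Round 1 (k=2): L=181 R=53
Round 2 (k=43): L=53 R=91
Round 3 (k=24): L=91 R=186
Round 4 (k=26): L=186 R=176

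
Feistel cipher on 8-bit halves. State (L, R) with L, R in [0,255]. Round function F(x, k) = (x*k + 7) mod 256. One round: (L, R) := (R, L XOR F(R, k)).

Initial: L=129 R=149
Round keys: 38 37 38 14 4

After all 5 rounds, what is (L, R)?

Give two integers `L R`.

Answer: 215 28

Derivation:
Round 1 (k=38): L=149 R=164
Round 2 (k=37): L=164 R=46
Round 3 (k=38): L=46 R=127
Round 4 (k=14): L=127 R=215
Round 5 (k=4): L=215 R=28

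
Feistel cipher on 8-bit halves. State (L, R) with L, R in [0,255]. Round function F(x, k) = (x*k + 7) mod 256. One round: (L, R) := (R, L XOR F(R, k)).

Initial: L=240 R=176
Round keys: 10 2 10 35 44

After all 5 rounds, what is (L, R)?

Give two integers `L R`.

Answer: 212 89

Derivation:
Round 1 (k=10): L=176 R=23
Round 2 (k=2): L=23 R=133
Round 3 (k=10): L=133 R=46
Round 4 (k=35): L=46 R=212
Round 5 (k=44): L=212 R=89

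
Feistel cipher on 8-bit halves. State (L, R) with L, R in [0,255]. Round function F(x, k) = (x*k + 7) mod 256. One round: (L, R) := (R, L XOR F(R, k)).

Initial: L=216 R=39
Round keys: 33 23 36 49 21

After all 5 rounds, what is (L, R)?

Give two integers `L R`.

Round 1 (k=33): L=39 R=214
Round 2 (k=23): L=214 R=102
Round 3 (k=36): L=102 R=137
Round 4 (k=49): L=137 R=38
Round 5 (k=21): L=38 R=172

Answer: 38 172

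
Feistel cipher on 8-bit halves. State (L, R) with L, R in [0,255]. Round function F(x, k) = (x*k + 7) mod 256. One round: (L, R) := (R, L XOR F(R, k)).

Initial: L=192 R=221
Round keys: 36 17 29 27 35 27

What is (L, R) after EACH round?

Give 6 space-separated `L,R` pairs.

Answer: 221,219 219,79 79,33 33,205 205,47 47,49

Derivation:
Round 1 (k=36): L=221 R=219
Round 2 (k=17): L=219 R=79
Round 3 (k=29): L=79 R=33
Round 4 (k=27): L=33 R=205
Round 5 (k=35): L=205 R=47
Round 6 (k=27): L=47 R=49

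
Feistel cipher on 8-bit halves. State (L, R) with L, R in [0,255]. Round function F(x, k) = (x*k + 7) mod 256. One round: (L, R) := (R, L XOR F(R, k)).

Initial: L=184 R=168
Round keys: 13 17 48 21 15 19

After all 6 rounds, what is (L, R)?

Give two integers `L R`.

Answer: 214 184

Derivation:
Round 1 (k=13): L=168 R=55
Round 2 (k=17): L=55 R=6
Round 3 (k=48): L=6 R=16
Round 4 (k=21): L=16 R=81
Round 5 (k=15): L=81 R=214
Round 6 (k=19): L=214 R=184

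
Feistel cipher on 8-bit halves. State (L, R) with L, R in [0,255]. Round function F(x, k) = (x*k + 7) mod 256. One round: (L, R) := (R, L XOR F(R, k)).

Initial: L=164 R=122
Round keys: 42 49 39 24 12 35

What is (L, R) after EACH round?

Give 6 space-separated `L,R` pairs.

Round 1 (k=42): L=122 R=175
Round 2 (k=49): L=175 R=252
Round 3 (k=39): L=252 R=196
Round 4 (k=24): L=196 R=155
Round 5 (k=12): L=155 R=143
Round 6 (k=35): L=143 R=15

Answer: 122,175 175,252 252,196 196,155 155,143 143,15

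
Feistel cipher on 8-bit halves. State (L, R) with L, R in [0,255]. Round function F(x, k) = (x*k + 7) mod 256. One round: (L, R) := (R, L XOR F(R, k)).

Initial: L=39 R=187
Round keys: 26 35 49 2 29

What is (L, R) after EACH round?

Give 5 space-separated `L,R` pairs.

Answer: 187,34 34,22 22,31 31,83 83,113

Derivation:
Round 1 (k=26): L=187 R=34
Round 2 (k=35): L=34 R=22
Round 3 (k=49): L=22 R=31
Round 4 (k=2): L=31 R=83
Round 5 (k=29): L=83 R=113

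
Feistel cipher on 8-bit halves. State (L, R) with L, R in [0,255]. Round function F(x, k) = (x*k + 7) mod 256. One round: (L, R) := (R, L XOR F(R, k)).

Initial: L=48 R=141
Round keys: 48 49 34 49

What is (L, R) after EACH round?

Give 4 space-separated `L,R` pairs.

Answer: 141,71 71,19 19,202 202,162

Derivation:
Round 1 (k=48): L=141 R=71
Round 2 (k=49): L=71 R=19
Round 3 (k=34): L=19 R=202
Round 4 (k=49): L=202 R=162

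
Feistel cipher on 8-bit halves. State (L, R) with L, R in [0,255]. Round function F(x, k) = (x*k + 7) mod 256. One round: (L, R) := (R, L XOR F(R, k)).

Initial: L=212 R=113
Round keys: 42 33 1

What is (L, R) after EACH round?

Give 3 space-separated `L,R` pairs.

Round 1 (k=42): L=113 R=69
Round 2 (k=33): L=69 R=157
Round 3 (k=1): L=157 R=225

Answer: 113,69 69,157 157,225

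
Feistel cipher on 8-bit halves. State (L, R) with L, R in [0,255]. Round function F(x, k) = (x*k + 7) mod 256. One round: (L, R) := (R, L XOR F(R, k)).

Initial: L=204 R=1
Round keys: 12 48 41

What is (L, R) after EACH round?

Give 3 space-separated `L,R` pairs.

Round 1 (k=12): L=1 R=223
Round 2 (k=48): L=223 R=214
Round 3 (k=41): L=214 R=146

Answer: 1,223 223,214 214,146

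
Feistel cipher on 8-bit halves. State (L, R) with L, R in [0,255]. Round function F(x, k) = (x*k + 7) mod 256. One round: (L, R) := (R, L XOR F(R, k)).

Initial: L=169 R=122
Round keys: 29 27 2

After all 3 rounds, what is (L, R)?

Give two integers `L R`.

Round 1 (k=29): L=122 R=112
Round 2 (k=27): L=112 R=173
Round 3 (k=2): L=173 R=17

Answer: 173 17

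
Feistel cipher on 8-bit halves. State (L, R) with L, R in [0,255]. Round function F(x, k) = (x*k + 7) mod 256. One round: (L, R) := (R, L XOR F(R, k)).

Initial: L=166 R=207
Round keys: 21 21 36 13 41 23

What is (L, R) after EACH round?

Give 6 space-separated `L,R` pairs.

Answer: 207,164 164,180 180,243 243,234 234,114 114,175

Derivation:
Round 1 (k=21): L=207 R=164
Round 2 (k=21): L=164 R=180
Round 3 (k=36): L=180 R=243
Round 4 (k=13): L=243 R=234
Round 5 (k=41): L=234 R=114
Round 6 (k=23): L=114 R=175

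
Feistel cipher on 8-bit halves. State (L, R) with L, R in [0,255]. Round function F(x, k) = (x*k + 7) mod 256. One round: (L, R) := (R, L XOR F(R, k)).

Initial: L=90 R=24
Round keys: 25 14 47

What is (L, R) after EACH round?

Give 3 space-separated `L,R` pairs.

Answer: 24,5 5,85 85,167

Derivation:
Round 1 (k=25): L=24 R=5
Round 2 (k=14): L=5 R=85
Round 3 (k=47): L=85 R=167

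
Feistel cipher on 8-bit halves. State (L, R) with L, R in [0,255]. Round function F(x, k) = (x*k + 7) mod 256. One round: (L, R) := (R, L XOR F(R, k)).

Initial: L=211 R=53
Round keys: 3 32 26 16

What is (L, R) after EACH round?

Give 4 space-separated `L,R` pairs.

Answer: 53,117 117,146 146,174 174,117

Derivation:
Round 1 (k=3): L=53 R=117
Round 2 (k=32): L=117 R=146
Round 3 (k=26): L=146 R=174
Round 4 (k=16): L=174 R=117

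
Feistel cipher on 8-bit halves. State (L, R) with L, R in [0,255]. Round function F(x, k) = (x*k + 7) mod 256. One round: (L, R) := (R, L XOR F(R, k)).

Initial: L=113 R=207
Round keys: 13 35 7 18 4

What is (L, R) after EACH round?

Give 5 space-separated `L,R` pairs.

Answer: 207,251 251,151 151,211 211,74 74,252

Derivation:
Round 1 (k=13): L=207 R=251
Round 2 (k=35): L=251 R=151
Round 3 (k=7): L=151 R=211
Round 4 (k=18): L=211 R=74
Round 5 (k=4): L=74 R=252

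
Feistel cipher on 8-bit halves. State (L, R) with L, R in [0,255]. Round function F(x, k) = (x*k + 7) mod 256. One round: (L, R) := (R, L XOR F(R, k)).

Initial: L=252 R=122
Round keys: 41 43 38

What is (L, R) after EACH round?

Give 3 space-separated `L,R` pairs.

Round 1 (k=41): L=122 R=109
Round 2 (k=43): L=109 R=44
Round 3 (k=38): L=44 R=226

Answer: 122,109 109,44 44,226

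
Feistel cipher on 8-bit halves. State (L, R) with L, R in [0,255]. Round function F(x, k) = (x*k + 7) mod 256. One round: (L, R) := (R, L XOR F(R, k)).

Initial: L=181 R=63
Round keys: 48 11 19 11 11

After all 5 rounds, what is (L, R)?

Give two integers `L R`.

Round 1 (k=48): L=63 R=98
Round 2 (k=11): L=98 R=2
Round 3 (k=19): L=2 R=79
Round 4 (k=11): L=79 R=110
Round 5 (k=11): L=110 R=142

Answer: 110 142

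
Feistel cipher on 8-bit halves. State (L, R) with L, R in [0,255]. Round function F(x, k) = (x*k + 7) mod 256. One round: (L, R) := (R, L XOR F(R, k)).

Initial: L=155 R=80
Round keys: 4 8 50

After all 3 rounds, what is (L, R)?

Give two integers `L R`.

Answer: 183 25

Derivation:
Round 1 (k=4): L=80 R=220
Round 2 (k=8): L=220 R=183
Round 3 (k=50): L=183 R=25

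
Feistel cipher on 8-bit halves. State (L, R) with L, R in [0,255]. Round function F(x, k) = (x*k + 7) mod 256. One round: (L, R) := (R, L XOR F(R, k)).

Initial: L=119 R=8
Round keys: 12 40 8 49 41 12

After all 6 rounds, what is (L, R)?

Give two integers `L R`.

Round 1 (k=12): L=8 R=16
Round 2 (k=40): L=16 R=143
Round 3 (k=8): L=143 R=111
Round 4 (k=49): L=111 R=201
Round 5 (k=41): L=201 R=87
Round 6 (k=12): L=87 R=210

Answer: 87 210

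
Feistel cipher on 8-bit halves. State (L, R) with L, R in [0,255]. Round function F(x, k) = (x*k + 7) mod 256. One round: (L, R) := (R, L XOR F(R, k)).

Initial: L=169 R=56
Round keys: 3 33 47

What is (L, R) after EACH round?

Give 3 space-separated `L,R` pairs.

Answer: 56,6 6,245 245,4

Derivation:
Round 1 (k=3): L=56 R=6
Round 2 (k=33): L=6 R=245
Round 3 (k=47): L=245 R=4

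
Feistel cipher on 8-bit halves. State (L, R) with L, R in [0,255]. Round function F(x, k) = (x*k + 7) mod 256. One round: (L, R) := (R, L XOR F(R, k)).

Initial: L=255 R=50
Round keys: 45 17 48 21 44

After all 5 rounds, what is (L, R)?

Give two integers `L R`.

Round 1 (k=45): L=50 R=46
Round 2 (k=17): L=46 R=39
Round 3 (k=48): L=39 R=121
Round 4 (k=21): L=121 R=211
Round 5 (k=44): L=211 R=50

Answer: 211 50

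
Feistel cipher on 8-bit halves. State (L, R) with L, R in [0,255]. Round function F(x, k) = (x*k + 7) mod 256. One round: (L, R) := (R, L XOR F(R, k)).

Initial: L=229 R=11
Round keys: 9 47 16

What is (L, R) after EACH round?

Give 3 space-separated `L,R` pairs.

Round 1 (k=9): L=11 R=143
Round 2 (k=47): L=143 R=67
Round 3 (k=16): L=67 R=184

Answer: 11,143 143,67 67,184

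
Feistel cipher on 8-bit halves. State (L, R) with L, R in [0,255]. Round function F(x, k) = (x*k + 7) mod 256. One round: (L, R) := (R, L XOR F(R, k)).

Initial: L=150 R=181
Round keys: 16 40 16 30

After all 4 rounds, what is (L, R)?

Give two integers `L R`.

Round 1 (k=16): L=181 R=193
Round 2 (k=40): L=193 R=154
Round 3 (k=16): L=154 R=102
Round 4 (k=30): L=102 R=97

Answer: 102 97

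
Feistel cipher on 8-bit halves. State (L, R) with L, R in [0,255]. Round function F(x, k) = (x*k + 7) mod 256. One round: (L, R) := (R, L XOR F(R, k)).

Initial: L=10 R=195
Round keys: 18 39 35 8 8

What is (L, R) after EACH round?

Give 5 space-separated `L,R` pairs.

Answer: 195,183 183,43 43,95 95,212 212,248

Derivation:
Round 1 (k=18): L=195 R=183
Round 2 (k=39): L=183 R=43
Round 3 (k=35): L=43 R=95
Round 4 (k=8): L=95 R=212
Round 5 (k=8): L=212 R=248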